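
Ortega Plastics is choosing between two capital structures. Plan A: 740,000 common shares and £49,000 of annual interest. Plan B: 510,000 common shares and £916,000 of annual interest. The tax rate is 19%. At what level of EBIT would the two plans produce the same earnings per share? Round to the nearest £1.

At indifference, (EBIT − 49,000)(1 − t)/740,000 = (EBIT − 916,000)(1 − t)/510,000.
The (1 − t) factor cancels: (EBIT − 49,000) × 510,000 = (EBIT − 916,000) × 740,000.
EBIT × (740,000 − 510,000) = 916,000 × 740,000 − 49,000 × 510,000 = 652,850,000,000, so EBIT = 652,850,000,000 ÷ 230,000 = 2,838,478.26.

£2,838,478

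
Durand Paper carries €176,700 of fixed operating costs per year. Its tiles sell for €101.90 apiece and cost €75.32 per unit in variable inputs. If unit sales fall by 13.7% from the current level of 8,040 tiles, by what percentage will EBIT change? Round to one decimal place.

Total contribution margin = 8,040 × €26.58 = €213,703.20.
EBIT = €213,703.20 − €176,700 = €37,003.20.
So DOL = total CM / EBIT = €213,703.20 / €37,003.20 = 5.7753.
Operating income changes by 5.7753 × -13.7% = -79.1%.

-79.1%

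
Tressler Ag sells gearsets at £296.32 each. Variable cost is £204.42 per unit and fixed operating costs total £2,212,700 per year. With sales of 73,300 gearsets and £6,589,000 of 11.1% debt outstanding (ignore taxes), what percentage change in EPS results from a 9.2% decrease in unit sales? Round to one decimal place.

Total contribution margin = 73,300 × £91.90 = £6,736,270.00.
EBIT = £6,736,270.00 − £2,212,700 = £4,523,570.00.
Interest = £731,379.00, so EBIT − I = £3,792,191.00.
DCL = total CM / (EBIT − I) = £6,736,270.00 / £3,792,191.00 = 1.7764.
%ΔEPS = DCL × %ΔSales = 1.7764 × -9.2% = -16.3%.

-16.3%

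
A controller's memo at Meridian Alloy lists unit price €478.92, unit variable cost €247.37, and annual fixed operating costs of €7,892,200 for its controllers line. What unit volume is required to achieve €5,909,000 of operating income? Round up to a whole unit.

Contribution margin per unit = €478.92 − €247.37 = €231.55.
Need Q such that Q × €231.55 − €7,892,200 = €5,909,000, i.e. Q = €13,801,200 / €231.55 = 59,603.54 → 59,604.

59,604 controllers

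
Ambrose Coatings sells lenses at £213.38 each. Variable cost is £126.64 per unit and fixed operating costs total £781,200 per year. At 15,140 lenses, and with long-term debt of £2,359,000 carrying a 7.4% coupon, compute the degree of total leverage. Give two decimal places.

3.67

Contribution at this volume is 15,140 × £86.74 = £1,313,243.60.
Subtracting fixed costs: EBIT = £1,313,243.60 − £781,200 = £532,043.60. Interest = £174,566.00.
DOL = £1,313,243.60 ÷ £532,043.60 = 2.4683; DFL = £532,043.60 ÷ £357,477.60 = 1.4883.
DCL = DOL × DFL = 2.4683 × 1.4883 = 3.6736.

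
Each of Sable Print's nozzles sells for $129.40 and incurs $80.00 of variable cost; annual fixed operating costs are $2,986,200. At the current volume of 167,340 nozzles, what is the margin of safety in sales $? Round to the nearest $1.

$13,831,645

Contribution margin per unit = $129.40 − $80.00 = $49.40. Break-even units = $2,986,200 ÷ $49.40 = 60,449.39; break-even revenue = 60,449.39 × $129.40 = $7,822,151.42.
Current sales = 167,340 × $129.40 = $21,653,796.00.
Margin of safety = $21,653,796.00 − $7,822,151.42 = $13,831,645.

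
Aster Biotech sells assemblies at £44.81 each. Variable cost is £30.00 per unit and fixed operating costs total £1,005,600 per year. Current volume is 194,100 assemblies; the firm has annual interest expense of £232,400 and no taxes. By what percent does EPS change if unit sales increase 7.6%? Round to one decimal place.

Total contribution margin = 194,100 × £14.81 = £2,874,621.00.
EBIT = £2,874,621.00 − £1,005,600 = £1,869,021.00.
After interest of £232,400.00, pre-tax earnings = £1,636,621.00.
Degree of combined leverage = contribution ÷ (EBIT − I) = £2,874,621.00 ÷ £1,636,621.00 = 1.7564.
EPS therefore changes by 1.7564 × (+7.6%) = +13.3%.

+13.3%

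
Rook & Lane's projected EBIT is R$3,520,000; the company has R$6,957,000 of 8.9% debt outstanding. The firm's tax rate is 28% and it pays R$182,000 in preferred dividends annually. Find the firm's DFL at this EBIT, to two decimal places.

1.33

Annual interest charges come to R$619,173.00.
Preferred dividends grossed up pre-tax: R$182,000 / (1 − 0.28) = R$252,777.78.
DFL = EBIT ÷ [EBIT − I − D_p/(1−t)] = R$3,520,000 ÷ [R$3,520,000 − R$619,173.00 − R$252,777.78] = R$3,520,000 ÷ R$2,648,049.22 = 1.3293.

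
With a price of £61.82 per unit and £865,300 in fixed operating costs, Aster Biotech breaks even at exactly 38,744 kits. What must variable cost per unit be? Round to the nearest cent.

At break-even, FC = Q × (P − VC), so P − VC = £865,300 ÷ 38,744 = £22.3338.
Hence VC = price − CM = £61.82 − £22.3338 = £39.49.

£39.49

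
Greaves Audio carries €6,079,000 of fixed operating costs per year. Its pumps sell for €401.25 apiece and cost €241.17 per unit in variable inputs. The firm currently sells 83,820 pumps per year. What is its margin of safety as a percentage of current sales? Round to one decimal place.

Contribution margin per unit = €401.25 − €241.17 = €160.08. Break-even units = €6,079,000 ÷ €160.08 = 37,974.76; break-even revenue = 37,974.76 × €401.25 = €15,237,373.50.
Actual sales revenue = 83,820 × €401.25 = €33,632,775.00.
Margin of safety = (€33,632,775.00 − €15,237,373.50) ÷ €33,632,775.00 = 54.7%.

54.7%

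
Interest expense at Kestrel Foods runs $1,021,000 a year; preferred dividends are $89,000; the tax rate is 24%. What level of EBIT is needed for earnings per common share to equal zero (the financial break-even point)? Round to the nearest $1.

Preferred dividends are paid after tax, so their pre-tax equivalent is $89,000 ÷ (1 − 0.24) = $117,105.26.
EPS = 0 when EBIT covers interest plus the pre-tax preferred burden: $1,021,000 + $117,105.26 = $1,138,105.26.

$1,138,105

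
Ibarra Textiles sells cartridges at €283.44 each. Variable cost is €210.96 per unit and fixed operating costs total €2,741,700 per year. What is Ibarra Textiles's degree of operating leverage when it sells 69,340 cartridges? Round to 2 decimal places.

2.20

At 69,340 units, contribution = 69,340 × €72.48 = €5,025,763.20.
Subtracting fixed costs: EBIT = €5,025,763.20 − €2,741,700 = €2,284,063.20.
DOL = contribution ÷ EBIT = €5,025,763.20 ÷ €2,284,063.20 = 2.2004.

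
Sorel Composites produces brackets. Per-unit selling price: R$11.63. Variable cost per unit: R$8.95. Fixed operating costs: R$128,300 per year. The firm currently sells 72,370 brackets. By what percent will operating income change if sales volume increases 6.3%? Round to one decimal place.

+18.6%

At 72,370 units, contribution = 72,370 × R$2.68 = R$193,951.60.
Operating income = contribution − fixed costs = R$193,951.60 − R$128,300 = R$65,651.60.
DOL = contribution ÷ EBIT = R$193,951.60 ÷ R$65,651.60 = 2.9543.
Operating income changes by 2.9543 × +6.3% = +18.6%.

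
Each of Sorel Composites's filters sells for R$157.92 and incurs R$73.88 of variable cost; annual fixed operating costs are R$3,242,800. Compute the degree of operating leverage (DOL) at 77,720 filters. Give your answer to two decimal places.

1.99

Contribution at this volume is 77,720 × R$84.04 = R$6,531,588.80.
Subtracting fixed costs: EBIT = R$6,531,588.80 − R$3,242,800 = R$3,288,788.80.
So DOL = total CM / EBIT = R$6,531,588.80 / R$3,288,788.80 = 1.9860.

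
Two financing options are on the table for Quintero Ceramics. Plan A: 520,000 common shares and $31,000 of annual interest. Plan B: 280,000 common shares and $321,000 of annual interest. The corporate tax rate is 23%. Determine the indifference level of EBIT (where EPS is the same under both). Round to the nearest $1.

Set EPS_A = EPS_B: (EBIT − $31,000)(1 − 0.23) ÷ 520,000 = (EBIT − $321,000)(1 − 0.23) ÷ 280,000.
The (1 − t) factor cancels: (EBIT − 31,000) × 280,000 = (EBIT − 321,000) × 520,000.
EBIT × (520,000 − 280,000) = 321,000 × 520,000 − 31,000 × 280,000 = 158,240,000,000, so EBIT = 158,240,000,000 ÷ 240,000 = 659,333.33.

$659,333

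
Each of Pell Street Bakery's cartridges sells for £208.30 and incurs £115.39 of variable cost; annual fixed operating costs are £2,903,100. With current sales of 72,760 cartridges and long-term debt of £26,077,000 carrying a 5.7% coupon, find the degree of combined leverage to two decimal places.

2.85

Total contribution margin = 72,760 × £92.91 = £6,760,131.60.
Subtracting fixed costs: EBIT = £6,760,131.60 − £2,903,100 = £3,857,031.60. Interest = £1,486,389.00, so EBIT − I = £2,370,642.60.
DCL = contribution ÷ (EBIT − I) = £6,760,131.60 ÷ £2,370,642.60 = 2.8516.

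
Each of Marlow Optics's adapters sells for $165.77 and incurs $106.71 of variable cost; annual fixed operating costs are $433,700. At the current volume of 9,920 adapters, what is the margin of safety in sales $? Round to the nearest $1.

Each unit contributes $165.77 − $106.71 = $59.06. Break-even units = $433,700 ÷ $59.06 = 7,343.38; break-even revenue = 7,343.38 × $165.77 = $1,217,312.04.
Current sales = 9,920 × $165.77 = $1,644,438.40.
Margin of safety = $1,644,438.40 − $1,217,312.04 = $427,126.

$427,126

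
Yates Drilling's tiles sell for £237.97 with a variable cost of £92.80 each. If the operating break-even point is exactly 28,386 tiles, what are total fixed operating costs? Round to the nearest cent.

£4,120,795.62

Contribution margin per unit = £237.97 − £92.80 = £145.17.
Since BE = FC / CM, FC = 28,386 × £145.17 = £4,120,795.62.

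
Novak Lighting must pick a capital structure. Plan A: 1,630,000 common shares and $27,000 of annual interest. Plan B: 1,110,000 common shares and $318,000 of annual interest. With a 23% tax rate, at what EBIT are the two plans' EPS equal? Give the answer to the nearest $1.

$939,173

At indifference, (EBIT − 27,000)(1 − t)/1,630,000 = (EBIT − 318,000)(1 − t)/1,110,000.
The (1 − t) factor cancels: (EBIT − 27,000) × 1,110,000 = (EBIT − 318,000) × 1,630,000.
Solving, EBIT = (318,000·1,630,000 − 27,000·1,110,000) / (1,630,000 − 1,110,000) = 488,370,000,000 / 520,000 = 939,173.08.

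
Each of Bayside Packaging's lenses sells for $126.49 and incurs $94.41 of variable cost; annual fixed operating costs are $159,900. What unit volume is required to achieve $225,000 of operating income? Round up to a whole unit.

11,999 lenses

Each unit contributes $126.49 − $94.41 = $32.08.
Units = (FC + target) / CM = ($159,900 + $225,000) / $32.08 = 11,998.13, so 11,999 lenses.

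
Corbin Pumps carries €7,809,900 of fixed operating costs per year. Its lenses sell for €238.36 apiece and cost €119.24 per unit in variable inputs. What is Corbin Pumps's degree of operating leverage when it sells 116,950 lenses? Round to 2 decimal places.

Contribution at this volume is 116,950 × €119.12 = €13,931,084.00.
Subtracting fixed costs: EBIT = €13,931,084.00 − €7,809,900 = €6,121,184.00.
Degree of operating leverage = €13,931,084.00 / €6,121,184.00 = 2.2759.

2.28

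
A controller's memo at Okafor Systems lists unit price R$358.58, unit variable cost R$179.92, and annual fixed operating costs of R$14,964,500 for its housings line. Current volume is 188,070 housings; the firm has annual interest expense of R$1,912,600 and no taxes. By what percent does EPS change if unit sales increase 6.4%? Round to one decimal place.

Total contribution margin = 188,070 × R$178.66 = R$33,600,586.20.
Subtracting fixed costs: EBIT = R$33,600,586.20 − R$14,964,500 = R$18,636,086.20.
After interest of R$1,912,600.00, pre-tax earnings = R$16,723,486.20.
Degree of combined leverage = contribution ÷ (EBIT − I) = R$33,600,586.20 ÷ R$16,723,486.20 = 2.0092.
EPS therefore changes by 2.0092 × (+6.4%) = +12.9%.

+12.9%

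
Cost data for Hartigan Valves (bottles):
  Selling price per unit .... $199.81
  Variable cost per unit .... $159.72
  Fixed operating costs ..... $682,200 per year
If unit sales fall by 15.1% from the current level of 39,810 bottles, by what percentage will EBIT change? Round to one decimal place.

-26.4%

Contribution at this volume is 39,810 × $40.09 = $1,595,982.90.
EBIT = $1,595,982.90 − $682,200 = $913,782.90.
Degree of operating leverage = $1,595,982.90 / $913,782.90 = 1.7466.
So EBIT moves 1.7466 × (-15.1%) = -26.4%.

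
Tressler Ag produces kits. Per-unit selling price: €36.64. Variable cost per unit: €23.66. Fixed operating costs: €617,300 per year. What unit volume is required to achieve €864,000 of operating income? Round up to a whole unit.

114,122 kits

Contribution margin per unit = €36.64 − €23.66 = €12.98.
Required volume = (fixed costs + target profit) ÷ CM = (€617,300 + €864,000) ÷ €12.98 = 114,121.73, so 114,122 kits.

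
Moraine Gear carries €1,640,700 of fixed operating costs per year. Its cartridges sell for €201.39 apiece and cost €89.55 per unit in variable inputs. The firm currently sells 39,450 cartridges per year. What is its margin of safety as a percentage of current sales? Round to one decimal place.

Each unit contributes €201.39 − €89.55 = €111.84. Break-even units = €1,640,700 ÷ €111.84 = 14,670.06; break-even revenue = 14,670.06 × €201.39 = €2,954,404.27.
Actual sales revenue = 39,450 × €201.39 = €7,944,835.50.
Margin of safety = (€7,944,835.50 − €2,954,404.27) ÷ €7,944,835.50 = 62.8%.

62.8%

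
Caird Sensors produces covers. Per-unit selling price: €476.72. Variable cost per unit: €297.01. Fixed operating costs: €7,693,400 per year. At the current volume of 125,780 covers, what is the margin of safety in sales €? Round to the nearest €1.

€39,553,419

Contribution margin per unit = €476.72 − €297.01 = €179.71. Break-even units = €7,693,400 ÷ €179.71 = 42,810.08; break-even revenue = 42,810.08 × €476.72 = €20,408,422.73.
Current sales = 125,780 × €476.72 = €59,961,841.60.
Margin of safety = €59,961,841.60 − €20,408,422.73 = €39,553,419.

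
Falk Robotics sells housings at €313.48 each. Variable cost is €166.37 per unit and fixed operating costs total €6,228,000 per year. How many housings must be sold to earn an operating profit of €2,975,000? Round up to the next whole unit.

Unit CM = price − variable cost = €313.48 − €166.37 = €147.11.
Need Q such that Q × €147.11 − €6,228,000 = €2,975,000, i.e. Q = €9,203,000 / €147.11 = 62,558.63 → 62,559.

62,559 housings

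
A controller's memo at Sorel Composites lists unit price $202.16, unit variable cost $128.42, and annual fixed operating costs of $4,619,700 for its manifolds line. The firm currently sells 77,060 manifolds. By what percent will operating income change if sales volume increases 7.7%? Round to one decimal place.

+41.2%

Total contribution margin = 77,060 × $73.74 = $5,682,404.40.
Operating income = contribution − fixed costs = $5,682,404.40 − $4,619,700 = $1,062,704.40.
DOL = contribution ÷ EBIT = $5,682,404.40 ÷ $1,062,704.40 = 5.3471.
So EBIT moves 5.3471 × (+7.7%) = +41.2%.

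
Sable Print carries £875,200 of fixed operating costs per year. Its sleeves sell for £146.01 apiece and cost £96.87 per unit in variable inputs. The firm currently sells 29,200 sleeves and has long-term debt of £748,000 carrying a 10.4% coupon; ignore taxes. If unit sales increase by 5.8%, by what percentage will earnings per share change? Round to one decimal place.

+17.3%

Total contribution margin = 29,200 × £49.14 = £1,434,888.00.
EBIT = £1,434,888.00 − £875,200 = £559,688.00.
After interest of £77,792.00, pre-tax earnings = £481,896.00.
Degree of combined leverage = contribution ÷ (EBIT − I) = £1,434,888.00 ÷ £481,896.00 = 2.9776.
EPS therefore changes by 2.9776 × (+5.8%) = +17.3%.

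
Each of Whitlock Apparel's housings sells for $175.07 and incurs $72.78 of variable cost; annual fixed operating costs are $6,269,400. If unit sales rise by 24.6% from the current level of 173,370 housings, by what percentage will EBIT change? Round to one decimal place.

+38.1%

Total contribution margin = 173,370 × $102.29 = $17,734,017.30.
Operating income = contribution − fixed costs = $17,734,017.30 − $6,269,400 = $11,464,617.30.
So DOL = total CM / EBIT = $17,734,017.30 / $11,464,617.30 = 1.5468.
So EBIT moves 1.5468 × (+24.6%) = +38.1%.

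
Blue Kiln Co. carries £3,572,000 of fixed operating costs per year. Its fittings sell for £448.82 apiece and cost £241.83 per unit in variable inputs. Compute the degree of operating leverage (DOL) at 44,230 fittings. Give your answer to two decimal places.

Total contribution margin = 44,230 × £206.99 = £9,155,167.70.
Operating income = contribution − fixed costs = £9,155,167.70 − £3,572,000 = £5,583,167.70.
DOL = contribution ÷ EBIT = £9,155,167.70 ÷ £5,583,167.70 = 1.6398.

1.64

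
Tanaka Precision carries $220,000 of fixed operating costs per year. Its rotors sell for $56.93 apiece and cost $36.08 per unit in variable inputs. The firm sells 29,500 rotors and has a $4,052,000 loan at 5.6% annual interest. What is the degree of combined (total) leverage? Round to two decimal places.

Contribution at this volume is 29,500 × $20.85 = $615,075.00.
Subtracting fixed costs: EBIT = $615,075.00 − $220,000 = $395,075.00. Interest = $226,912.00, so EBIT − I = $168,163.00.
DCL = contribution ÷ (EBIT − I) = $615,075.00 ÷ $168,163.00 = 3.6576.

3.66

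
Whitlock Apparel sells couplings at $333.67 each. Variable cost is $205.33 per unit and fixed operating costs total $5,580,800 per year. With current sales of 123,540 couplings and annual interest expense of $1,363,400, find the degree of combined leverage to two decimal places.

Contribution at this volume is 123,540 × $128.34 = $15,855,123.60.
Operating income = contribution − fixed costs = $15,855,123.60 − $5,580,800 = $10,274,323.60. Interest = $1,363,400.00, so EBIT − I = $8,910,923.60.
Degree of total leverage = total CM / (EBIT − interest) = $15,855,123.60 / $8,910,923.60 = 1.7793.

1.78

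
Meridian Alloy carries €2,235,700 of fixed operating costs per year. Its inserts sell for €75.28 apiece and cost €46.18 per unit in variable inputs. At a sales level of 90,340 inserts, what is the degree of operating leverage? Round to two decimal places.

Contribution at this volume is 90,340 × €29.10 = €2,628,894.00.
EBIT = €2,628,894.00 − €2,235,700 = €393,194.00.
So DOL = total CM / EBIT = €2,628,894.00 / €393,194.00 = 6.6860.

6.69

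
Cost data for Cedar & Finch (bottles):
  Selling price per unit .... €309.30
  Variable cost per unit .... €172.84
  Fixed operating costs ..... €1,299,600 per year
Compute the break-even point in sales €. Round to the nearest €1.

€2,945,671

CM per unit = €309.30 − €172.84 = €136.46; CM ratio = €136.46 / €309.30 = 0.4412.
Break-even revenue = fixed costs × price ÷ CM = €1,299,600 × €309.30 ÷ €136.46 = €2,945,671.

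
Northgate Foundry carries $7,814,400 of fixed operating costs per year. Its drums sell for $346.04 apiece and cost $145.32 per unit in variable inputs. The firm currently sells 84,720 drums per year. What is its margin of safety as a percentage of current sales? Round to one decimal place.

Each unit contributes $346.04 − $145.32 = $200.72. Break-even units = $7,814,400 ÷ $200.72 = 38,931.85; break-even revenue = 38,931.85 × $346.04 = $13,471,975.77.
Actual sales revenue = 84,720 × $346.04 = $29,316,508.80.
Margin of safety = ($29,316,508.80 − $13,471,975.77) ÷ $29,316,508.80 = 54.0%.

54.0%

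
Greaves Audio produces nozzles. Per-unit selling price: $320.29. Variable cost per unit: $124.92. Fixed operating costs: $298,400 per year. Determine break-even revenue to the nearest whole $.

Contribution margin per unit = $320.29 − $124.92 = $195.37, a CM ratio of $195.37 ÷ $320.29 = 0.6100.
Break-even revenue = fixed costs × price ÷ CM = $298,400 × $320.29 ÷ $195.37 = $489,198.

$489,198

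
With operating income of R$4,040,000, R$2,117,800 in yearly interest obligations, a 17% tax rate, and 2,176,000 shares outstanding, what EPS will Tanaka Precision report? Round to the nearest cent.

R$0.73

Interest = R$2,117,800.00, so EBT = R$4,040,000 − R$2,117,800.00 = R$1,922,200.00.
After tax at 17%: net income = R$1,922,200.00 × 0.83 = R$1,595,426.00.
Per share: R$1,595,426.00 / 2,176,000 shares = R$0.73.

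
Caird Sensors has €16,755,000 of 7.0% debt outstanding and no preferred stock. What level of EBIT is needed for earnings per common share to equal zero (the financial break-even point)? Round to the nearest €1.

€1,172,850

Annual interest = 7.0% × €16,755,000 = €1,172,850.00.
Without preferred stock the financial break-even is simply EBIT = interest = €1,172,850.00.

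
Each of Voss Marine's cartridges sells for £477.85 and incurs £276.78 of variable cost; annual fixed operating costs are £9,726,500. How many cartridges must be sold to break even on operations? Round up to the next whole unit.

48,374 cartridges

Each unit contributes £477.85 − £276.78 = £201.07.
Break-even Q = £9,726,500 / £201.07 = 48,373.70 → 48,374 cartridges.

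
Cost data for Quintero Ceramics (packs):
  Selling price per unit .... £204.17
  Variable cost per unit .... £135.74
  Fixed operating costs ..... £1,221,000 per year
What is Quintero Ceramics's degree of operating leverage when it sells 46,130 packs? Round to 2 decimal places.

Total contribution margin = 46,130 × £68.43 = £3,156,675.90.
Subtracting fixed costs: EBIT = £3,156,675.90 − £1,221,000 = £1,935,675.90.
So DOL = total CM / EBIT = £3,156,675.90 / £1,935,675.90 = 1.6308.

1.63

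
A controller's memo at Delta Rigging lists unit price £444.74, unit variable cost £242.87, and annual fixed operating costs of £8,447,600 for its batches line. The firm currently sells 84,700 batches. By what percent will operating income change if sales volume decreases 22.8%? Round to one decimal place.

At 84,700 units, contribution = 84,700 × £201.87 = £17,098,389.00.
Subtracting fixed costs: EBIT = £17,098,389.00 − £8,447,600 = £8,650,789.00.
So DOL = total CM / EBIT = £17,098,389.00 / £8,650,789.00 = 1.9765.
Operating income changes by 1.9765 × -22.8% = -45.1%.

-45.1%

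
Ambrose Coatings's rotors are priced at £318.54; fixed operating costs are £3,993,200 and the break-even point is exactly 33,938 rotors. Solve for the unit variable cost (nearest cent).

£200.88

At break-even, FC = Q × (P − VC), so P − VC = £3,993,200 ÷ 33,938 = £117.6616.
Hence VC = price − CM = £318.54 − £117.6616 = £200.88.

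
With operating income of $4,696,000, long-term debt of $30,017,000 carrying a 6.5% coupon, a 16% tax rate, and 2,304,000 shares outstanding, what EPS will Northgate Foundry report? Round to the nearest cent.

Pre-tax income = $4,696,000 − $1,951,105.00 = $2,744,895.00.
Net income = $2,744,895.00 × (1 − 0.16) = $2,305,711.80.
Per share: $2,305,711.80 / 2,304,000 shares = $1.00.

$1.00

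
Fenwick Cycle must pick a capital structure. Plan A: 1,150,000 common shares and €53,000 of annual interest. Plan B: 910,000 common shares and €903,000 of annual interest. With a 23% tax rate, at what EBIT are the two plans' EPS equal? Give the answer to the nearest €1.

Set EPS_A = EPS_B: (EBIT − €53,000)(1 − 0.23) ÷ 1,150,000 = (EBIT − €903,000)(1 − 0.23) ÷ 910,000.
The (1 − t) factor cancels: (EBIT − 53,000) × 910,000 = (EBIT − 903,000) × 1,150,000.
Solving, EBIT = (903,000·1,150,000 − 53,000·910,000) / (1,150,000 − 910,000) = 990,220,000,000 / 240,000 = 4,125,916.67.

€4,125,917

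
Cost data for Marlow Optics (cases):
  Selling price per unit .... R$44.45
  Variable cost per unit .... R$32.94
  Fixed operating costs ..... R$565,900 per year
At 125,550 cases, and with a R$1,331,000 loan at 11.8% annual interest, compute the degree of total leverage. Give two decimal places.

At 125,550 units, contribution = 125,550 × R$11.51 = R$1,445,080.50.
Subtracting fixed costs: EBIT = R$1,445,080.50 − R$565,900 = R$879,180.50. Interest = R$157,058.00.
DOL = R$1,445,080.50 ÷ R$879,180.50 = 1.6437; DFL = R$879,180.50 ÷ R$722,122.50 = 1.2175.
Combined leverage = 1.6437 × 1.2175 = 2.0012.

2.00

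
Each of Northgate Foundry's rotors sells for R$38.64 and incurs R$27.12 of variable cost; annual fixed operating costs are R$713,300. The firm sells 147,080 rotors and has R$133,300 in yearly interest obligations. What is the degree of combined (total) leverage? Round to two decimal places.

2.00

At 147,080 units, contribution = 147,080 × R$11.52 = R$1,694,361.60.
Operating income = contribution − fixed costs = R$1,694,361.60 − R$713,300 = R$981,061.60. Interest = R$133,300.00, so EBIT − I = R$847,761.60.
Degree of total leverage = total CM / (EBIT − interest) = R$1,694,361.60 / R$847,761.60 = 1.9986.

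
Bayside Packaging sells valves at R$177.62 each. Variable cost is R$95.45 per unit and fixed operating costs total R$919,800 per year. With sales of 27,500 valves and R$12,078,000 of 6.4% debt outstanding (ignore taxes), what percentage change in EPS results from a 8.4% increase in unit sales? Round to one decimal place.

At 27,500 units, contribution = 27,500 × R$82.17 = R$2,259,675.00.
EBIT = R$2,259,675.00 − R$919,800 = R$1,339,875.00.
After interest of R$772,992.00, pre-tax earnings = R$566,883.00.
DCL = total CM / (EBIT − I) = R$2,259,675.00 / R$566,883.00 = 3.9861.
%ΔEPS = DCL × %ΔSales = 3.9861 × +8.4% = +33.5%.

+33.5%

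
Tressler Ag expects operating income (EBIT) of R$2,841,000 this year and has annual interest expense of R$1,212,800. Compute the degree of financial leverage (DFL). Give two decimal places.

1.74

Annual interest charges come to R$1,212,800.00.
DFL = EBIT ÷ (EBIT − I) = R$2,841,000 ÷ (R$2,841,000 − R$1,212,800.00) = R$2,841,000 ÷ R$1,628,200.00 = 1.7449.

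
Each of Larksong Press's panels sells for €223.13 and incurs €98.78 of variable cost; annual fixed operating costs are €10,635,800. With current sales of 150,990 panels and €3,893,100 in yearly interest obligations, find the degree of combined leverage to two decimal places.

Total contribution margin = 150,990 × €124.35 = €18,775,606.50.
EBIT = €18,775,606.50 − €10,635,800 = €8,139,806.50. Interest = €3,893,100.00.
DOL = €18,775,606.50 ÷ €8,139,806.50 = 2.3066; DFL = €8,139,806.50 ÷ €4,246,706.50 = 1.9167.
Combined leverage = 2.3066 × 1.9167 = 4.4211.

4.42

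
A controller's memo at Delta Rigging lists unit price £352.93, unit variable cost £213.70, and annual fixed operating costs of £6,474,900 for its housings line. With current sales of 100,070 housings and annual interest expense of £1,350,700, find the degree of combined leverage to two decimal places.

Total contribution margin = 100,070 × £139.23 = £13,932,746.10.
Operating income = contribution − fixed costs = £13,932,746.10 − £6,474,900 = £7,457,846.10. Interest = £1,350,700.00, so EBIT − I = £6,107,146.10.
DCL = contribution ÷ (EBIT − I) = £13,932,746.10 ÷ £6,107,146.10 = 2.2814.

2.28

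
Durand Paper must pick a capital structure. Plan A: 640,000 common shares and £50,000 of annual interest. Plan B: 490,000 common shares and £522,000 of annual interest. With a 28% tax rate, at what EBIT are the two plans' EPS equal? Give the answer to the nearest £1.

£2,063,867

Set EPS_A = EPS_B: (EBIT − £50,000)(1 − 0.28) ÷ 640,000 = (EBIT − £522,000)(1 − 0.28) ÷ 490,000.
The (1 − t) factor cancels: (EBIT − 50,000) × 490,000 = (EBIT − 522,000) × 640,000.
Solving, EBIT = (522,000·640,000 − 50,000·490,000) / (640,000 − 490,000) = 309,580,000,000 / 150,000 = 2,063,866.67.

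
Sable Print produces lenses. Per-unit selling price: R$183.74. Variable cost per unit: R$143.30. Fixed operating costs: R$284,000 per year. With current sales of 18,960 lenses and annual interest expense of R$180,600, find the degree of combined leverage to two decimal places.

2.54

At 18,960 units, contribution = 18,960 × R$40.44 = R$766,742.40.
Subtracting fixed costs: EBIT = R$766,742.40 − R$284,000 = R$482,742.40. Interest = R$180,600.00.
DOL = R$766,742.40 ÷ R$482,742.40 = 1.5883; DFL = R$482,742.40 ÷ R$302,142.40 = 1.5977.
DCL = DOL × DFL = 1.5883 × 1.5977 = 2.5376.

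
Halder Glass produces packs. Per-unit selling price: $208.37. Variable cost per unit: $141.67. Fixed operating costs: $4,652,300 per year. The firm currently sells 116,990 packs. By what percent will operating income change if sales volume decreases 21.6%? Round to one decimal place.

-53.5%

Contribution at this volume is 116,990 × $66.70 = $7,803,233.00.
EBIT = $7,803,233.00 − $4,652,300 = $3,150,933.00.
Degree of operating leverage = $7,803,233.00 / $3,150,933.00 = 2.4765.
So EBIT moves 2.4765 × (-21.6%) = -53.5%.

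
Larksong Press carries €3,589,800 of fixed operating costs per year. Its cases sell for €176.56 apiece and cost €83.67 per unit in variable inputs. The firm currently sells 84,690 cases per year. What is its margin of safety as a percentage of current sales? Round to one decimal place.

Each unit contributes €176.56 − €83.67 = €92.89. Break-even units = €3,589,800 ÷ €92.89 = 38,645.71; break-even revenue = 38,645.71 × €176.56 = €6,823,286.55.
Actual sales revenue = 84,690 × €176.56 = €14,952,866.40.
Margin of safety = (€14,952,866.40 − €6,823,286.55) ÷ €14,952,866.40 = 54.4%.

54.4%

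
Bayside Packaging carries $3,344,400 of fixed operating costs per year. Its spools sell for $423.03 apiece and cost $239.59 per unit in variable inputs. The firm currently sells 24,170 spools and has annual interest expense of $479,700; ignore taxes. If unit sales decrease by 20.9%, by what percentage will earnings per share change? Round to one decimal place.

Total contribution margin = 24,170 × $183.44 = $4,433,744.80.
Operating income = contribution − fixed costs = $4,433,744.80 − $3,344,400 = $1,089,344.80.
Interest = $479,700.00, so EBIT − I = $609,644.80.
DCL = total CM / (EBIT − I) = $4,433,744.80 / $609,644.80 = 7.2727.
%ΔEPS = DCL × %ΔSales = 7.2727 × -20.9% = -152.0%.

-152.0%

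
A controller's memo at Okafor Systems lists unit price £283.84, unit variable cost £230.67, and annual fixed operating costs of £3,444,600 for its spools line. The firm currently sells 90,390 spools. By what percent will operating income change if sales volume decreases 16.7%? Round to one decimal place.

-59.0%

Contribution at this volume is 90,390 × £53.17 = £4,806,036.30.
Subtracting fixed costs: EBIT = £4,806,036.30 − £3,444,600 = £1,361,436.30.
Degree of operating leverage = £4,806,036.30 / £1,361,436.30 = 3.5301.
Operating income changes by 3.5301 × -16.7% = -59.0%.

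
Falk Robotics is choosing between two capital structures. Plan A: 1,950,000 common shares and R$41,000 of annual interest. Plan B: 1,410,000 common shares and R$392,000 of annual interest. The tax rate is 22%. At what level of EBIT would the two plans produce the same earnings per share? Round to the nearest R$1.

R$1,308,500

Set EPS_A = EPS_B: (EBIT − R$41,000)(1 − 0.22) ÷ 1,950,000 = (EBIT − R$392,000)(1 − 0.22) ÷ 1,410,000.
The (1 − t) factor cancels: (EBIT − 41,000) × 1,410,000 = (EBIT − 392,000) × 1,950,000.
Solving, EBIT = (392,000·1,950,000 − 41,000·1,410,000) / (1,950,000 − 1,410,000) = 706,590,000,000 / 540,000 = 1,308,500.00.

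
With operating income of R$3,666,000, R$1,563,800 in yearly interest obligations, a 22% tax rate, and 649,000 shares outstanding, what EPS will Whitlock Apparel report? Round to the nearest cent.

Interest = R$1,563,800.00, so EBT = R$3,666,000 − R$1,563,800.00 = R$2,102,200.00.
After tax at 22%: net income = R$2,102,200.00 × 0.78 = R$1,639,716.00.
Per share: R$1,639,716.00 / 649,000 shares = R$2.53.

R$2.53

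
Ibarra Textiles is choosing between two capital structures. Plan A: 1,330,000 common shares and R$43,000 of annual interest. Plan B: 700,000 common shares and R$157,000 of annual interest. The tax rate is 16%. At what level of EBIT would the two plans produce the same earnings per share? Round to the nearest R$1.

Set EPS_A = EPS_B: (EBIT − R$43,000)(1 − 0.16) ÷ 1,330,000 = (EBIT − R$157,000)(1 − 0.16) ÷ 700,000.
Cancelling (1 − t) and cross-multiplying: 700,000·(EBIT − 43,000) = 1,330,000·(EBIT − 157,000).
EBIT × (1,330,000 − 700,000) = 157,000 × 1,330,000 − 43,000 × 700,000 = 178,710,000,000, so EBIT = 178,710,000,000 ÷ 630,000 = 283,666.67.

R$283,667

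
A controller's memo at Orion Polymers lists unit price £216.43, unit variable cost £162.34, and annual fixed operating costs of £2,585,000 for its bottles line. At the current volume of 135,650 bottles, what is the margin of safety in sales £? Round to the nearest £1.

£19,015,384

Unit CM = price − variable cost = £216.43 − £162.34 = £54.09. Break-even units = £2,585,000 ÷ £54.09 = 47,790.72; break-even revenue = 47,790.72 × £216.43 = £10,343,345.35.
Current sales = 135,650 × £216.43 = £29,358,729.50.
Margin of safety = £29,358,729.50 − £10,343,345.35 = £19,015,384.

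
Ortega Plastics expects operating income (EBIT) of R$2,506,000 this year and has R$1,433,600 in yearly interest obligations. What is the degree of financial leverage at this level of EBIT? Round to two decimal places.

Interest = R$1,433,600.00.
Degree of financial leverage = EBIT / (EBIT − interest) = R$2,506,000 / R$1,072,400.00 = 2.3368.

2.34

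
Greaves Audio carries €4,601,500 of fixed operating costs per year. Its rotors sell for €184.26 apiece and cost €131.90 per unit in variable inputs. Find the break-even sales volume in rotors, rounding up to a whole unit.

Each unit contributes €184.26 − €131.90 = €52.36.
Break-even volume = fixed costs ÷ CM per unit = €4,601,500 ÷ €52.36 = 87,881.97, so 87,882 rotors.

87,882 rotors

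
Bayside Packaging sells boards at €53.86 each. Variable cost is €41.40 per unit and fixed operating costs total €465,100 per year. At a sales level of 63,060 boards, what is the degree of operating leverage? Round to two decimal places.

At 63,060 units, contribution = 63,060 × €12.46 = €785,727.60.
Subtracting fixed costs: EBIT = €785,727.60 − €465,100 = €320,627.60.
DOL = contribution ÷ EBIT = €785,727.60 ÷ €320,627.60 = 2.4506.

2.45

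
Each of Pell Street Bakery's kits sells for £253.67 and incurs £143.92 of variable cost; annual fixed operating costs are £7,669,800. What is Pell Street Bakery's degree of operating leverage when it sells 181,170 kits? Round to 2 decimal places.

Total contribution margin = 181,170 × £109.75 = £19,883,407.50.
EBIT = £19,883,407.50 − £7,669,800 = £12,213,607.50.
So DOL = total CM / EBIT = £19,883,407.50 / £12,213,607.50 = 1.6280.

1.63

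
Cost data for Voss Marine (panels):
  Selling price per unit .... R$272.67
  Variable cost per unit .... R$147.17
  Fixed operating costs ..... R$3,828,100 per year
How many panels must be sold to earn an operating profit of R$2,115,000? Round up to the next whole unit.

Contribution margin per unit = R$272.67 − R$147.17 = R$125.50.
Required volume = (fixed costs + target profit) ÷ CM = (R$3,828,100 + R$2,115,000) ÷ R$125.50 = 47,355.38, so 47,356 panels.

47,356 panels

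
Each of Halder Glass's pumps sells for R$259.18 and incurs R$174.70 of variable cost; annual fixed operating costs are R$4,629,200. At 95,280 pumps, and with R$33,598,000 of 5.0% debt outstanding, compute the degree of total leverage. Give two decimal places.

4.63

At 95,280 units, contribution = 95,280 × R$84.48 = R$8,049,254.40.
Subtracting fixed costs: EBIT = R$8,049,254.40 − R$4,629,200 = R$3,420,054.40. Interest = R$1,679,900.00.
DOL = R$8,049,254.40 ÷ R$3,420,054.40 = 2.3535; DFL = R$3,420,054.40 ÷ R$1,740,154.40 = 1.9654.
Combined leverage = 2.3535 × 1.9654 = 4.6256.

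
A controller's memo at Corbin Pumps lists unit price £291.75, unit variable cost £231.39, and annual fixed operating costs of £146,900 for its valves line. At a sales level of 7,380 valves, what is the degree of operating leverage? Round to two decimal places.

1.49

At 7,380 units, contribution = 7,380 × £60.36 = £445,456.80.
EBIT = £445,456.80 − £146,900 = £298,556.80.
DOL = contribution ÷ EBIT = £445,456.80 ÷ £298,556.80 = 1.4920.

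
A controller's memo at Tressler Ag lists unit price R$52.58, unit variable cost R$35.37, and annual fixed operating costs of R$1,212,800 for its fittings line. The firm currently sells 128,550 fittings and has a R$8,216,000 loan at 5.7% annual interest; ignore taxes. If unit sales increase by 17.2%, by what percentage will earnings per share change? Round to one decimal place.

At 128,550 units, contribution = 128,550 × R$17.21 = R$2,212,345.50.
Subtracting fixed costs: EBIT = R$2,212,345.50 − R$1,212,800 = R$999,545.50.
Interest = R$468,312.00, so EBIT − I = R$531,233.50.
Degree of combined leverage = contribution ÷ (EBIT − I) = R$2,212,345.50 ÷ R$531,233.50 = 4.1645.
%ΔEPS = DCL × %ΔSales = 4.1645 × +17.2% = +71.6%.

+71.6%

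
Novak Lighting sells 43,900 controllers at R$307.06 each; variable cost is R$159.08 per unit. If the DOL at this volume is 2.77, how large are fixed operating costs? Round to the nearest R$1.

R$4,151,079

At 43,900 units, contribution = 43,900 × R$147.98 = R$6,496,322.00.
DOL = contribution / EBIT, so EBIT = R$6,496,322.00 / 2.77 = R$2,345,242.60.
And FC = contribution − EBIT = R$6,496,322.00 − R$2,345,242.60 = R$4,151,079.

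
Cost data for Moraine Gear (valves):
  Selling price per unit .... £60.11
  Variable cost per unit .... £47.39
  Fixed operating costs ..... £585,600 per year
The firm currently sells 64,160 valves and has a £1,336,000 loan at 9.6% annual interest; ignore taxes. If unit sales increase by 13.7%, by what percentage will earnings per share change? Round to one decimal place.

+109.3%

Total contribution margin = 64,160 × £12.72 = £816,115.20.
EBIT = £816,115.20 − £585,600 = £230,515.20.
After interest of £128,256.00, pre-tax earnings = £102,259.20.
Degree of combined leverage = contribution ÷ (EBIT − I) = £816,115.20 ÷ £102,259.20 = 7.9808.
%ΔEPS = DCL × %ΔSales = 7.9808 × +13.7% = +109.3%.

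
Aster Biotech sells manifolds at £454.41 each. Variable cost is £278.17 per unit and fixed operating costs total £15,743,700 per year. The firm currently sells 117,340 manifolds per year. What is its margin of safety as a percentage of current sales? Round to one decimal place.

Contribution margin per unit = £454.41 − £278.17 = £176.24. Break-even units = £15,743,700 ÷ £176.24 = 89,331.03; break-even revenue = 89,331.03 × £454.41 = £40,592,911.47.
Current sales = 117,340 × £454.41 = £53,320,469.40.
Margin of safety = (£53,320,469.40 − £40,592,911.47) ÷ £53,320,469.40 = 23.9%.

23.9%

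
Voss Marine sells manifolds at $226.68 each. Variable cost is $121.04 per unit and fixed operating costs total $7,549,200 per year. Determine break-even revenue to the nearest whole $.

$16,198,908

CM per unit = $226.68 − $121.04 = $105.64; CM ratio = $105.64 / $226.68 = 0.4660.
Break-even revenue = fixed costs × price ÷ CM = $7,549,200 × $226.68 ÷ $105.64 = $16,198,908.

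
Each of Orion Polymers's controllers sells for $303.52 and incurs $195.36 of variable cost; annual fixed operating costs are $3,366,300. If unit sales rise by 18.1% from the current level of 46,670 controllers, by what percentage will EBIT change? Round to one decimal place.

+54.3%

Total contribution margin = 46,670 × $108.16 = $5,047,827.20.
Subtracting fixed costs: EBIT = $5,047,827.20 − $3,366,300 = $1,681,527.20.
DOL = contribution ÷ EBIT = $5,047,827.20 ÷ $1,681,527.20 = 3.0019.
%ΔEBIT = DOL × %ΔSales = 3.0019 × +18.1% = +54.3%.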